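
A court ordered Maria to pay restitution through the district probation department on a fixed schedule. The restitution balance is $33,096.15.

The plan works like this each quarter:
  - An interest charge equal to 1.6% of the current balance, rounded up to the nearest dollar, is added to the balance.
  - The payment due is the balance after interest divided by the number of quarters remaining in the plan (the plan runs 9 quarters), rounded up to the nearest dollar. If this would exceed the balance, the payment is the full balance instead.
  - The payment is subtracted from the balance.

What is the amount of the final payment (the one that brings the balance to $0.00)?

$4,242.15

# | Opening | Interest | Payment | End bal
1 | $33,096.15 | $530.00 | $3,737.00 | $29,889.15
2 | $29,889.15 | $479.00 | $3,797.00 | $26,571.15
3 | $26,571.15 | $426.00 | $3,857.00 | $23,140.15
4 | $23,140.15 | $371.00 | $3,919.00 | $19,592.15
5 | $19,592.15 | $314.00 | $3,982.00 | $15,924.15
6 | $15,924.15 | $255.00 | $4,045.00 | $12,134.15
7 | $12,134.15 | $195.00 | $4,110.00 | $8,219.15
8 | $8,219.15 | $132.00 | $4,176.00 | $4,175.15
9 | $4,175.15 | $67.00 | $4,242.15 | $0.00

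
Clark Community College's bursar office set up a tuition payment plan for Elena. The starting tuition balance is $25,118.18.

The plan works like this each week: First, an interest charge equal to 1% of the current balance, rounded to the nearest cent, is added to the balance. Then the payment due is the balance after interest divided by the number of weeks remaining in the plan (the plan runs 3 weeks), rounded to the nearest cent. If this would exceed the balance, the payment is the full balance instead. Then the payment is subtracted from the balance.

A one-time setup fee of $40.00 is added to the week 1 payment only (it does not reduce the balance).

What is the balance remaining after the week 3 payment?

$0.00

Week 1: opening $25,118.18; interest $251.18 → $25,369.36; payment $8,456.45 (+ $40.00 fee); balance $16,912.91
Week 2: opening $16,912.91; interest $169.13 → $17,082.04; payment $8,541.02; balance $8,541.02
Week 3: opening $8,541.02; interest $85.41 → $8,626.43; payment $8,626.43; balance $0.00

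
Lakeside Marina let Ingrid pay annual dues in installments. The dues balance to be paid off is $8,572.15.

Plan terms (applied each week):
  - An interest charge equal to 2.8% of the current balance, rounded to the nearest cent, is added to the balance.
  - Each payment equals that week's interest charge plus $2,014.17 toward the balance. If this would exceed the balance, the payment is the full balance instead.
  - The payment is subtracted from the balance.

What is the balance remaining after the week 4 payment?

$515.47

Week 1: $8,572.15 +$240.02 interest = $8,812.17; pay $2,254.19 → $6,557.98
Week 2: $6,557.98 +$183.62 interest = $6,741.60; pay $2,197.79 → $4,543.81
Week 3: $4,543.81 +$127.23 interest = $4,671.04; pay $2,141.40 → $2,529.64
Week 4: $2,529.64 +$70.83 interest = $2,600.47; pay $2,085.00 → $515.47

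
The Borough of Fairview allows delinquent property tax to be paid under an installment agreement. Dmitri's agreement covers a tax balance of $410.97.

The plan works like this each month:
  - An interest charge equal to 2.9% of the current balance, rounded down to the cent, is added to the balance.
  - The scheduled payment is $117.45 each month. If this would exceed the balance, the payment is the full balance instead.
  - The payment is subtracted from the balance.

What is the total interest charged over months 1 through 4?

$28.92

Month 1: opening $410.97; interest $11.91 → $422.88; payment $117.45; balance $305.43
Month 2: opening $305.43; interest $8.85 → $314.28; payment $117.45; balance $196.83
Month 3: opening $196.83; interest $5.70 → $202.53; payment $117.45; balance $85.08
Month 4: opening $85.08; interest $2.46 → $87.54; payment $87.54; balance $0.00
Total interest: $11.91 + $8.85 + $5.70 + $2.46 = $28.92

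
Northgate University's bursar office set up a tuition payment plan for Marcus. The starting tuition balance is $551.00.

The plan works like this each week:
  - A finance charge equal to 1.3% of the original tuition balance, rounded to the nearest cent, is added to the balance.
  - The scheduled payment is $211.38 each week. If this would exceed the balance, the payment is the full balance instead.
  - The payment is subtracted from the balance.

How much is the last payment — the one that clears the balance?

$149.72

Week 1: opening $551.00; interest $7.16 → $558.16; payment $211.38; balance $346.78
Week 2: opening $346.78; interest $7.16 → $353.94; payment $211.38; balance $142.56
Week 3: opening $142.56; interest $7.16 → $149.72; payment $149.72; balance $0.00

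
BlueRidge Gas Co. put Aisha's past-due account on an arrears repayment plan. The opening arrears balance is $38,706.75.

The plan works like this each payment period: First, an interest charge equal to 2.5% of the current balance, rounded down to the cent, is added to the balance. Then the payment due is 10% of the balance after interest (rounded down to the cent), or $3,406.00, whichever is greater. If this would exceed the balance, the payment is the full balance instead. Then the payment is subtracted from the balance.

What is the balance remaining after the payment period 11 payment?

# | Opening | Interest | Payment | End bal
1 | $38,706.75 | $967.66 | $3,967.44 | $35,706.97
2 | $35,706.97 | $892.67 | $3,659.96 | $32,939.68
3 | $32,939.68 | $823.49 | $3,406.00 | $30,357.17
4 | $30,357.17 | $758.92 | $3,406.00 | $27,710.09
5 | $27,710.09 | $692.75 | $3,406.00 | $24,996.84
6 | $24,996.84 | $624.92 | $3,406.00 | $22,215.76
7 | $22,215.76 | $555.39 | $3,406.00 | $19,365.15
8 | $19,365.15 | $484.12 | $3,406.00 | $16,443.27
9 | $16,443.27 | $411.08 | $3,406.00 | $13,448.35
10 | $13,448.35 | $336.20 | $3,406.00 | $10,378.55
11 | $10,378.55 | $259.46 | $3,406.00 | $7,232.01

$7,232.01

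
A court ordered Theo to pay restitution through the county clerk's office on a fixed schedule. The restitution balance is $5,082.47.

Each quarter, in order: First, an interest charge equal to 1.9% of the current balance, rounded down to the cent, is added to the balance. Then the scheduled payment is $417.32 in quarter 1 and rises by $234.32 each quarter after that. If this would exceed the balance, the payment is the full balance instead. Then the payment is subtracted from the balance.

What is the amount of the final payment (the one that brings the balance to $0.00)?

Quarter 1: opening $5,082.47; interest $96.56 → $5,179.03; payment $417.32; balance $4,761.71
Quarter 2: opening $4,761.71; interest $90.47 → $4,852.18; payment $651.64; balance $4,200.54
Quarter 3: opening $4,200.54; interest $79.81 → $4,280.35; payment $885.96; balance $3,394.39
Quarter 4: opening $3,394.39; interest $64.49 → $3,458.88; payment $1,120.28; balance $2,338.60
Quarter 5: opening $2,338.60; interest $44.43 → $2,383.03; payment $1,354.60; balance $1,028.43
Quarter 6: opening $1,028.43; interest $19.54 → $1,047.97; payment $1,047.97; balance $0.00

$1,047.97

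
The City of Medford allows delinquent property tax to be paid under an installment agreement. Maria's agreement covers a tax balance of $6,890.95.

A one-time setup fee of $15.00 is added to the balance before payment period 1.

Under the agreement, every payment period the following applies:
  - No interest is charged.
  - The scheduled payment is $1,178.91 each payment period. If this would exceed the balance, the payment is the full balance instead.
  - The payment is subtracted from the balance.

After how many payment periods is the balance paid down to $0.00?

6

Payment period 1: $6,905.95 − $1,178.91 → $5,727.04
Payment period 2: $5,727.04 − $1,178.91 → $4,548.13
Payment period 3: $4,548.13 − $1,178.91 → $3,369.22
Payment period 4: $3,369.22 − $1,178.91 → $2,190.31
Payment period 5: $2,190.31 − $1,178.91 → $1,011.40
Payment period 6: $1,011.40 − $1,011.40 → $0.00
Balance reaches $0.00 in payment period 6.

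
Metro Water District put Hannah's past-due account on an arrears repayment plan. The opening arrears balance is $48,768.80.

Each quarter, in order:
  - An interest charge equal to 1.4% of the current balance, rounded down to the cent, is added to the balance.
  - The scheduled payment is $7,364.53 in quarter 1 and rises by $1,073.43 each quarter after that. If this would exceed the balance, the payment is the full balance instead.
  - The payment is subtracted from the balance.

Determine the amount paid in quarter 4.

$10,584.82

Quarter 1: opening $48,768.80; interest $682.76 → $49,451.56; payment $7,364.53; balance $42,087.03
Quarter 2: opening $42,087.03; interest $589.21 → $42,676.24; payment $8,437.96; balance $34,238.28
Quarter 3: opening $34,238.28; interest $479.33 → $34,717.61; payment $9,511.39; balance $25,206.22
Quarter 4: opening $25,206.22; interest $352.88 → $25,559.10; payment $10,584.82; balance $14,974.28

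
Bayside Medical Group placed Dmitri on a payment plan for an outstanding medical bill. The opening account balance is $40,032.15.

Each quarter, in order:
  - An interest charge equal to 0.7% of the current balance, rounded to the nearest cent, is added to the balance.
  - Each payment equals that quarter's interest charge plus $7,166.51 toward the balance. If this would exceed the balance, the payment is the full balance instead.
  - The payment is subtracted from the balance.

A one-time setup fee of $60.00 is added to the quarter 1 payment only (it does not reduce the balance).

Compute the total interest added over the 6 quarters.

$928.87

Quarter 1: opening $40,032.15; interest $280.23 → $40,312.38; payment $7,446.74 (+ $60.00 fee); balance $32,865.64
Quarter 2: opening $32,865.64; interest $230.06 → $33,095.70; payment $7,396.57; balance $25,699.13
Quarter 3: opening $25,699.13; interest $179.89 → $25,879.02; payment $7,346.40; balance $18,532.62
Quarter 4: opening $18,532.62; interest $129.73 → $18,662.35; payment $7,296.24; balance $11,366.11
Quarter 5: opening $11,366.11; interest $79.56 → $11,445.67; payment $7,246.07; balance $4,199.60
Quarter 6: opening $4,199.60; interest $29.40 → $4,229.00; payment $4,229.00; balance $0.00
Total interest: $280.23 + $230.06 + $179.89 + $129.73 + $79.56 + $29.40 = $928.87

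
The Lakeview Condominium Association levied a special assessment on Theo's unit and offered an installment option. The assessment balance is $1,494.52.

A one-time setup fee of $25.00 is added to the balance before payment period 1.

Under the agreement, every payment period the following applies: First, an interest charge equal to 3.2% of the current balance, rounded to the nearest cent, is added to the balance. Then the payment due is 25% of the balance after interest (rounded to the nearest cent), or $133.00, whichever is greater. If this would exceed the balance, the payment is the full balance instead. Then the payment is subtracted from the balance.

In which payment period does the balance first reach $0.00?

Payment period 1: opening $1,519.52; interest $48.62 → $1,568.14; payment $392.04; balance $1,176.10
Payment period 2: opening $1,176.10; interest $37.64 → $1,213.74; payment $303.44; balance $910.30
Payment period 3: opening $910.30; interest $29.13 → $939.43; payment $234.86; balance $704.57
Payment period 4: opening $704.57; interest $22.55 → $727.12; payment $181.78; balance $545.34
Payment period 5: opening $545.34; interest $17.45 → $562.79; payment $140.70; balance $422.09
Payment period 6: opening $422.09; interest $13.51 → $435.60; payment $133.00; balance $302.60
Payment period 7: opening $302.60; interest $9.68 → $312.28; payment $133.00; balance $179.28
Payment period 8: opening $179.28; interest $5.74 → $185.02; payment $133.00; balance $52.02
Payment period 9: opening $52.02; interest $1.66 → $53.68; payment $53.68; balance $0.00
Balance reaches $0.00 in payment period 9.

9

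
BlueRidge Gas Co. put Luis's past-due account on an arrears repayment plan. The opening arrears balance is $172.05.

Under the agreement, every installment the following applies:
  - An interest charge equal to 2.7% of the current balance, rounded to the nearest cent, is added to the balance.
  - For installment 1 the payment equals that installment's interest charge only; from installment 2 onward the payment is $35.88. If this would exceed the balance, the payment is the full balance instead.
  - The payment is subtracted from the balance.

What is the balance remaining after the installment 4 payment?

# | Opening | Interest | Payment | End bal
1 | $172.05 | $4.65 | $4.65 | $172.05
2 | $172.05 | $4.65 | $35.88 | $140.82
3 | $140.82 | $3.80 | $35.88 | $108.74
4 | $108.74 | $2.94 | $35.88 | $75.80

$75.80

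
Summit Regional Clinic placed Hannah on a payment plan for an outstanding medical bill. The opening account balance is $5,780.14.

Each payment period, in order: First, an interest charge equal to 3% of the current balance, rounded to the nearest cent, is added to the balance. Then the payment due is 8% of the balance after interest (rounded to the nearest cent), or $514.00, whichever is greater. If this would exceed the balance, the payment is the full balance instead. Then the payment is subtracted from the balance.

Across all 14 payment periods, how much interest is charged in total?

Payment period 1: $5,780.14 +$173.40 interest = $5,953.54; pay $514.00 → $5,439.54
Payment period 2: $5,439.54 +$163.19 interest = $5,602.73; pay $514.00 → $5,088.73
Payment period 3: $5,088.73 +$152.66 interest = $5,241.39; pay $514.00 → $4,727.39
Payment period 4: $4,727.39 +$141.82 interest = $4,869.21; pay $514.00 → $4,355.21
Payment period 5: $4,355.21 +$130.66 interest = $4,485.87; pay $514.00 → $3,971.87
Payment period 6: $3,971.87 +$119.16 interest = $4,091.03; pay $514.00 → $3,577.03
Payment period 7: $3,577.03 +$107.31 interest = $3,684.34; pay $514.00 → $3,170.34
Payment period 8: $3,170.34 +$95.11 interest = $3,265.45; pay $514.00 → $2,751.45
Payment period 9: $2,751.45 +$82.54 interest = $2,833.99; pay $514.00 → $2,319.99
Payment period 10: $2,319.99 +$69.60 interest = $2,389.59; pay $514.00 → $1,875.59
Payment period 11: $1,875.59 +$56.27 interest = $1,931.86; pay $514.00 → $1,417.86
Payment period 12: $1,417.86 +$42.54 interest = $1,460.40; pay $514.00 → $946.40
Payment period 13: $946.40 +$28.39 interest = $974.79; pay $514.00 → $460.79
Payment period 14: $460.79 +$13.82 interest = $474.61; pay $474.61 → $0.00
Total interest: $173.40 + $163.19 + $152.66 + $141.82 + $130.66 + $119.16 + $107.31 + $95.11 + $82.54 + $69.60 + $56.27 + $42.54 + $28.39 + $13.82 = $1,376.47

$1,376.47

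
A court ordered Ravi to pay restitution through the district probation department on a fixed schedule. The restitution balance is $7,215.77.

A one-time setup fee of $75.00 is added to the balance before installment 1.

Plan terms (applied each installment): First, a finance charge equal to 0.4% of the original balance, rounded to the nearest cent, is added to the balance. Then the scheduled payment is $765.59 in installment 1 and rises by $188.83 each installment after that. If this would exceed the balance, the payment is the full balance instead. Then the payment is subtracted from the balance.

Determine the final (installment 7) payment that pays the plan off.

Installment 1: $7,290.77 +$28.86 interest = $7,319.63; pay $765.59 → $6,554.04
Installment 2: $6,554.04 +$28.86 interest = $6,582.90; pay $954.42 → $5,628.48
Installment 3: $5,628.48 +$28.86 interest = $5,657.34; pay $1,143.25 → $4,514.09
Installment 4: $4,514.09 +$28.86 interest = $4,542.95; pay $1,332.08 → $3,210.87
Installment 5: $3,210.87 +$28.86 interest = $3,239.73; pay $1,520.91 → $1,718.82
Installment 6: $1,718.82 +$28.86 interest = $1,747.68; pay $1,709.74 → $37.94
Installment 7: $37.94 +$28.86 interest = $66.80; pay $66.80 → $0.00

$66.80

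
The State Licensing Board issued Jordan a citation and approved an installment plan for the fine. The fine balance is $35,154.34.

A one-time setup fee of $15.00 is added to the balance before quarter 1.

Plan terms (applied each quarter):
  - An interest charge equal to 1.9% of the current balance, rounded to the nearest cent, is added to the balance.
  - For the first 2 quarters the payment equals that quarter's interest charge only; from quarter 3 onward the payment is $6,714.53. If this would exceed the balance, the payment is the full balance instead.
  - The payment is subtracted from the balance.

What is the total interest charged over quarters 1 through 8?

$3,578.26

# | Opening | Interest | Payment | End bal
1 | $35,169.34 | $668.22 | $668.22 | $35,169.34
2 | $35,169.34 | $668.22 | $668.22 | $35,169.34
3 | $35,169.34 | $668.22 | $6,714.53 | $29,123.03
4 | $29,123.03 | $553.34 | $6,714.53 | $22,961.84
5 | $22,961.84 | $436.27 | $6,714.53 | $16,683.58
6 | $16,683.58 | $316.99 | $6,714.53 | $10,286.04
7 | $10,286.04 | $195.43 | $6,714.53 | $3,766.94
8 | $3,766.94 | $71.57 | $3,838.51 | $0.00
Total interest: $668.22 + $668.22 + $668.22 + $553.34 + $436.27 + $316.99 + $195.43 + $71.57 = $3,578.26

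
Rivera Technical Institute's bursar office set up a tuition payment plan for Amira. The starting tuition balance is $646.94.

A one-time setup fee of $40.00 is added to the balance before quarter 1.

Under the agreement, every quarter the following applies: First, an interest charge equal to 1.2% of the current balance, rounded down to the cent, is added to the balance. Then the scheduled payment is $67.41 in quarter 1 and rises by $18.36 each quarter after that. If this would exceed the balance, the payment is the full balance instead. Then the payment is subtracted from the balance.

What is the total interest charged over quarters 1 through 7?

$34.65

Quarter 1: $686.94 +$8.24 interest = $695.18; pay $67.41 → $627.77
Quarter 2: $627.77 +$7.53 interest = $635.30; pay $85.77 → $549.53
Quarter 3: $549.53 +$6.59 interest = $556.12; pay $104.13 → $451.99
Quarter 4: $451.99 +$5.42 interest = $457.41; pay $122.49 → $334.92
Quarter 5: $334.92 +$4.01 interest = $338.93; pay $140.85 → $198.08
Quarter 6: $198.08 +$2.37 interest = $200.45; pay $159.21 → $41.24
Quarter 7: $41.24 +$0.49 interest = $41.73; pay $41.73 → $0.00
Total interest: $8.24 + $7.53 + $6.59 + $5.42 + $4.01 + $2.37 + $0.49 = $34.65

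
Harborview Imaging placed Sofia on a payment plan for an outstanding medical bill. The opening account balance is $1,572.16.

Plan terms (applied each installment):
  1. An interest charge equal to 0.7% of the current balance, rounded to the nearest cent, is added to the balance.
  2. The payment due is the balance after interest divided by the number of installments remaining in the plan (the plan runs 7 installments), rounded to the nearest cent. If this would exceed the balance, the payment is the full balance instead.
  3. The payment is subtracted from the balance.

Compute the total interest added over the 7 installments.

Installment 1: $1,572.16 +$11.01 interest = $1,583.17; pay $226.17 → $1,357.00
Installment 2: $1,357.00 +$9.50 interest = $1,366.50; pay $227.75 → $1,138.75
Installment 3: $1,138.75 +$7.97 interest = $1,146.72; pay $229.34 → $917.38
Installment 4: $917.38 +$6.42 interest = $923.80; pay $230.95 → $692.85
Installment 5: $692.85 +$4.85 interest = $697.70; pay $232.57 → $465.13
Installment 6: $465.13 +$3.26 interest = $468.39; pay $234.20 → $234.19
Installment 7: $234.19 +$1.64 interest = $235.83; pay $235.83 → $0.00
Total interest: $11.01 + $9.50 + $7.97 + $6.42 + $4.85 + $3.26 + $1.64 = $44.65

$44.65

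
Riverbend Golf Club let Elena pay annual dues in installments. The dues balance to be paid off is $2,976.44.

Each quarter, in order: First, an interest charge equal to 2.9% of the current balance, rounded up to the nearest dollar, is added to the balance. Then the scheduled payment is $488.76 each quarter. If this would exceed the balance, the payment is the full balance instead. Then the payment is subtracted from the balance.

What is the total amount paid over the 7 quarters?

$3,327.44

Quarter 1: opening $2,976.44; interest $87.00 → $3,063.44; payment $488.76; balance $2,574.68
Quarter 2: opening $2,574.68; interest $75.00 → $2,649.68; payment $488.76; balance $2,160.92
Quarter 3: opening $2,160.92; interest $63.00 → $2,223.92; payment $488.76; balance $1,735.16
Quarter 4: opening $1,735.16; interest $51.00 → $1,786.16; payment $488.76; balance $1,297.40
Quarter 5: opening $1,297.40; interest $38.00 → $1,335.40; payment $488.76; balance $846.64
Quarter 6: opening $846.64; interest $25.00 → $871.64; payment $488.76; balance $382.88
Quarter 7: opening $382.88; interest $12.00 → $394.88; payment $394.88; balance $0.00
Total paid: $3,327.44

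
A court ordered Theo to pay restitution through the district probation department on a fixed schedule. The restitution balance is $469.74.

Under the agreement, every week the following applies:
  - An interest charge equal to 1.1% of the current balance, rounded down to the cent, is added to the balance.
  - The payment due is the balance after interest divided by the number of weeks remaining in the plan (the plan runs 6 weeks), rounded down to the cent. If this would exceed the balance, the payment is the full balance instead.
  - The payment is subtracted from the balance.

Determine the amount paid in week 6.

$83.59

Week 1: $469.74 +$5.16 interest = $474.90; pay $79.15 → $395.75
Week 2: $395.75 +$4.35 interest = $400.10; pay $80.02 → $320.08
Week 3: $320.08 +$3.52 interest = $323.60; pay $80.90 → $242.70
Week 4: $242.70 +$2.66 interest = $245.36; pay $81.78 → $163.58
Week 5: $163.58 +$1.79 interest = $165.37; pay $82.68 → $82.69
Week 6: $82.69 +$0.90 interest = $83.59; pay $83.59 → $0.00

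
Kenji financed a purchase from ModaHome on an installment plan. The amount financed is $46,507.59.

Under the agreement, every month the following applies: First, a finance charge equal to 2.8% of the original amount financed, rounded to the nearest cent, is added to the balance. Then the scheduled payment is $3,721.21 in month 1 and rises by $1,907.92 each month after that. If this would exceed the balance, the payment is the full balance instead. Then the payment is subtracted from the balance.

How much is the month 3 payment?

$7,537.05

Month 1: $46,507.59 +$1,302.21 interest = $47,809.80; pay $3,721.21 → $44,088.59
Month 2: $44,088.59 +$1,302.21 interest = $45,390.80; pay $5,629.13 → $39,761.67
Month 3: $39,761.67 +$1,302.21 interest = $41,063.88; pay $7,537.05 → $33,526.83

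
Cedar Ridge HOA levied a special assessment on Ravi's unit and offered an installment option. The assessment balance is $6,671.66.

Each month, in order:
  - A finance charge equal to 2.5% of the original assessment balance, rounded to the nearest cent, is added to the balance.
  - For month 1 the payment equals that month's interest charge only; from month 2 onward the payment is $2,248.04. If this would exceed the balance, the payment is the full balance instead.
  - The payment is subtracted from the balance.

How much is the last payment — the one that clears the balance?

Month 1: opening $6,671.66; interest $166.79 → $6,838.45; payment $166.79; balance $6,671.66
Month 2: opening $6,671.66; interest $166.79 → $6,838.45; payment $2,248.04; balance $4,590.41
Month 3: opening $4,590.41; interest $166.79 → $4,757.20; payment $2,248.04; balance $2,509.16
Month 4: opening $2,509.16; interest $166.79 → $2,675.95; payment $2,248.04; balance $427.91
Month 5: opening $427.91; interest $166.79 → $594.70; payment $594.70; balance $0.00

$594.70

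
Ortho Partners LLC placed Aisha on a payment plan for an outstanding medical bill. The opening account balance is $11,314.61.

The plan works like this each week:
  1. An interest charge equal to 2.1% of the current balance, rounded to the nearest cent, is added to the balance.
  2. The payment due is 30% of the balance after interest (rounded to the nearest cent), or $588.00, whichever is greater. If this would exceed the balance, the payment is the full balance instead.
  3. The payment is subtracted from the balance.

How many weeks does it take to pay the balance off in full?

9

Week 1: opening $11,314.61; interest $237.61 → $11,552.22; payment $3,465.67; balance $8,086.55
Week 2: opening $8,086.55; interest $169.82 → $8,256.37; payment $2,476.91; balance $5,779.46
Week 3: opening $5,779.46; interest $121.37 → $5,900.83; payment $1,770.25; balance $4,130.58
Week 4: opening $4,130.58; interest $86.74 → $4,217.32; payment $1,265.20; balance $2,952.12
Week 5: opening $2,952.12; interest $61.99 → $3,014.11; payment $904.23; balance $2,109.88
Week 6: opening $2,109.88; interest $44.31 → $2,154.19; payment $646.26; balance $1,507.93
Week 7: opening $1,507.93; interest $31.67 → $1,539.60; payment $588.00; balance $951.60
Week 8: opening $951.60; interest $19.98 → $971.58; payment $588.00; balance $383.58
Week 9: opening $383.58; interest $8.06 → $391.64; payment $391.64; balance $0.00
Balance reaches $0.00 in week 9.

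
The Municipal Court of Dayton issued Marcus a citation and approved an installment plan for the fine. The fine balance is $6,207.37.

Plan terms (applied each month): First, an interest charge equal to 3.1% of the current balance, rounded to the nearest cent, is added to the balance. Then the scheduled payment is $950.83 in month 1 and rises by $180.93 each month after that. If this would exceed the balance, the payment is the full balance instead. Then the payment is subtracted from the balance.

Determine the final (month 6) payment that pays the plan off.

# | Opening | Interest | Payment | End bal
1 | $6,207.37 | $192.43 | $950.83 | $5,448.97
2 | $5,448.97 | $168.92 | $1,131.76 | $4,486.13
3 | $4,486.13 | $139.07 | $1,312.69 | $3,312.51
4 | $3,312.51 | $102.69 | $1,493.62 | $1,921.58
5 | $1,921.58 | $59.57 | $1,674.55 | $306.60
6 | $306.60 | $9.50 | $316.10 | $0.00

$316.10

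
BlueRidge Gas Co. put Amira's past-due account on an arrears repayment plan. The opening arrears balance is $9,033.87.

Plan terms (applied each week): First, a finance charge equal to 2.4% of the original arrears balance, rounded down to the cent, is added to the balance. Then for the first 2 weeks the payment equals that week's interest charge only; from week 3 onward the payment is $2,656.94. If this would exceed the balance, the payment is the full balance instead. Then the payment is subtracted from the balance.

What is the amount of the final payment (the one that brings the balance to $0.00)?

Week 1: opening $9,033.87; interest $216.81 → $9,250.68; payment $216.81; balance $9,033.87
Week 2: opening $9,033.87; interest $216.81 → $9,250.68; payment $216.81; balance $9,033.87
Week 3: opening $9,033.87; interest $216.81 → $9,250.68; payment $2,656.94; balance $6,593.74
Week 4: opening $6,593.74; interest $216.81 → $6,810.55; payment $2,656.94; balance $4,153.61
Week 5: opening $4,153.61; interest $216.81 → $4,370.42; payment $2,656.94; balance $1,713.48
Week 6: opening $1,713.48; interest $216.81 → $1,930.29; payment $1,930.29; balance $0.00

$1,930.29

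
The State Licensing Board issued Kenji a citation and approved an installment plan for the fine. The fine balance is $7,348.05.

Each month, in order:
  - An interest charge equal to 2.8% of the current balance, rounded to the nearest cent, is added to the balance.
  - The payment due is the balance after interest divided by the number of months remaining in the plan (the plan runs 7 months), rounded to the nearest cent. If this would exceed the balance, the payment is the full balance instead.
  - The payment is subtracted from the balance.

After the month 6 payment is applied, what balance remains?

Month 1: $7,348.05 +$205.75 interest = $7,553.80; pay $1,079.11 → $6,474.69
Month 2: $6,474.69 +$181.29 interest = $6,655.98; pay $1,109.33 → $5,546.65
Month 3: $5,546.65 +$155.31 interest = $5,701.96; pay $1,140.39 → $4,561.57
Month 4: $4,561.57 +$127.72 interest = $4,689.29; pay $1,172.32 → $3,516.97
Month 5: $3,516.97 +$98.48 interest = $3,615.45; pay $1,205.15 → $2,410.30
Month 6: $2,410.30 +$67.49 interest = $2,477.79; pay $1,238.90 → $1,238.89

$1,238.89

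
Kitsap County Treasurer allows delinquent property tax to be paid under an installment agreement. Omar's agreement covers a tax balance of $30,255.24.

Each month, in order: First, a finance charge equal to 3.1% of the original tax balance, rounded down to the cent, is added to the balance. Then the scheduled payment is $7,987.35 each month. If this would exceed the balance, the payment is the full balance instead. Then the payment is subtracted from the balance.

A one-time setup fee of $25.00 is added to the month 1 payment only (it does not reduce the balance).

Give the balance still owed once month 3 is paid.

$9,106.92

Month 1: opening $30,255.24; interest $937.91 → $31,193.15; payment $7,987.35 (+ $25.00 fee); balance $23,205.80
Month 2: opening $23,205.80; interest $937.91 → $24,143.71; payment $7,987.35; balance $16,156.36
Month 3: opening $16,156.36; interest $937.91 → $17,094.27; payment $7,987.35; balance $9,106.92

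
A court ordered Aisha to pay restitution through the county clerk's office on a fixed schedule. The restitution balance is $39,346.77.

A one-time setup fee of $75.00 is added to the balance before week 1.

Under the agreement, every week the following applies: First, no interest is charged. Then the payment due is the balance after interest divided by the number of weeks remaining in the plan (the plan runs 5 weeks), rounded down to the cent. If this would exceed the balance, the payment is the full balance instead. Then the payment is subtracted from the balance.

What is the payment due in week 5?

$7,884.36

Week 1: opening $39,421.77; payment $7,884.35; balance $31,537.42
Week 2: opening $31,537.42; payment $7,884.35; balance $23,653.07
Week 3: opening $23,653.07; payment $7,884.35; balance $15,768.72
Week 4: opening $15,768.72; payment $7,884.36; balance $7,884.36
Week 5: opening $7,884.36; payment $7,884.36; balance $0.00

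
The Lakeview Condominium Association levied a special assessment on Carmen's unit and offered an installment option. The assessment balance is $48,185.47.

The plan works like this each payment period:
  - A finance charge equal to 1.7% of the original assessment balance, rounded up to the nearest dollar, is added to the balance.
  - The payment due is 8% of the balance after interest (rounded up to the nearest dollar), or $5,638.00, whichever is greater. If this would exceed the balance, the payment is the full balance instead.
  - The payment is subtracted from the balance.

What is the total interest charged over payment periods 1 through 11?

Payment period 1: $48,185.47 +$820.00 interest = $49,005.47; pay $5,638.00 → $43,367.47
Payment period 2: $43,367.47 +$820.00 interest = $44,187.47; pay $5,638.00 → $38,549.47
Payment period 3: $38,549.47 +$820.00 interest = $39,369.47; pay $5,638.00 → $33,731.47
Payment period 4: $33,731.47 +$820.00 interest = $34,551.47; pay $5,638.00 → $28,913.47
Payment period 5: $28,913.47 +$820.00 interest = $29,733.47; pay $5,638.00 → $24,095.47
Payment period 6: $24,095.47 +$820.00 interest = $24,915.47; pay $5,638.00 → $19,277.47
Payment period 7: $19,277.47 +$820.00 interest = $20,097.47; pay $5,638.00 → $14,459.47
Payment period 8: $14,459.47 +$820.00 interest = $15,279.47; pay $5,638.00 → $9,641.47
Payment period 9: $9,641.47 +$820.00 interest = $10,461.47; pay $5,638.00 → $4,823.47
Payment period 10: $4,823.47 +$820.00 interest = $5,643.47; pay $5,638.00 → $5.47
Payment period 11: $5.47 +$820.00 interest = $825.47; pay $825.47 → $0.00
Total interest: $820.00 + $820.00 + $820.00 + $820.00 + $820.00 + $820.00 + $820.00 + $820.00 + $820.00 + $820.00 + $820.00 = $9,020.00

$9,020.00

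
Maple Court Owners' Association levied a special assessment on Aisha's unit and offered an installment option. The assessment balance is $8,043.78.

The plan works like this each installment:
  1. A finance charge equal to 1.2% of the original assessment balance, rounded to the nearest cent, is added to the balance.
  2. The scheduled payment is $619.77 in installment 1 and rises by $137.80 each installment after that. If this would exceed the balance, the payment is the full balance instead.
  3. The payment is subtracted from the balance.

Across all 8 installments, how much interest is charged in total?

# | Opening | Interest | Payment | End bal
1 | $8,043.78 | $96.53 | $619.77 | $7,520.54
2 | $7,520.54 | $96.53 | $757.57 | $6,859.50
3 | $6,859.50 | $96.53 | $895.37 | $6,060.66
4 | $6,060.66 | $96.53 | $1,033.17 | $5,124.02
5 | $5,124.02 | $96.53 | $1,170.97 | $4,049.58
6 | $4,049.58 | $96.53 | $1,308.77 | $2,837.34
7 | $2,837.34 | $96.53 | $1,446.57 | $1,487.30
8 | $1,487.30 | $96.53 | $1,583.83 | $0.00
Total interest: $96.53 + $96.53 + $96.53 + $96.53 + $96.53 + $96.53 + $96.53 + $96.53 = $772.24

$772.24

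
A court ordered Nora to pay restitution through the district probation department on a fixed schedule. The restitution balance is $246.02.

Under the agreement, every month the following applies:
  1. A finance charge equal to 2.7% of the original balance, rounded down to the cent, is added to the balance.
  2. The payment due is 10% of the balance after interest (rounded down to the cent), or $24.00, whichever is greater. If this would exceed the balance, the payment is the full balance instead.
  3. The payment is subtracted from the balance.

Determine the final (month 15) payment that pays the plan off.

$8.36

Month 1: opening $246.02; interest $6.64 → $252.66; payment $25.26; balance $227.40
Month 2: opening $227.40; interest $6.64 → $234.04; payment $24.00; balance $210.04
Month 3: opening $210.04; interest $6.64 → $216.68; payment $24.00; balance $192.68
Month 4: opening $192.68; interest $6.64 → $199.32; payment $24.00; balance $175.32
Month 5: opening $175.32; interest $6.64 → $181.96; payment $24.00; balance $157.96
Month 6: opening $157.96; interest $6.64 → $164.60; payment $24.00; balance $140.60
Month 7: opening $140.60; interest $6.64 → $147.24; payment $24.00; balance $123.24
Month 8: opening $123.24; interest $6.64 → $129.88; payment $24.00; balance $105.88
Month 9: opening $105.88; interest $6.64 → $112.52; payment $24.00; balance $88.52
Month 10: opening $88.52; interest $6.64 → $95.16; payment $24.00; balance $71.16
Month 11: opening $71.16; interest $6.64 → $77.80; payment $24.00; balance $53.80
Month 12: opening $53.80; interest $6.64 → $60.44; payment $24.00; balance $36.44
Month 13: opening $36.44; interest $6.64 → $43.08; payment $24.00; balance $19.08
Month 14: opening $19.08; interest $6.64 → $25.72; payment $24.00; balance $1.72
Month 15: opening $1.72; interest $6.64 → $8.36; payment $8.36; balance $0.00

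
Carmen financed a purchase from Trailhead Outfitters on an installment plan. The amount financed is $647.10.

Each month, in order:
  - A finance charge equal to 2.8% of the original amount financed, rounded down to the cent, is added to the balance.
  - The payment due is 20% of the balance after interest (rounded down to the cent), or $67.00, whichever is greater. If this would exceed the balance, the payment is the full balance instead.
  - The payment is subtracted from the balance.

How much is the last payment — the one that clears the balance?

Month 1: $647.10 +$18.11 interest = $665.21; pay $133.04 → $532.17
Month 2: $532.17 +$18.11 interest = $550.28; pay $110.05 → $440.23
Month 3: $440.23 +$18.11 interest = $458.34; pay $91.66 → $366.68
Month 4: $366.68 +$18.11 interest = $384.79; pay $76.95 → $307.84
Month 5: $307.84 +$18.11 interest = $325.95; pay $67.00 → $258.95
Month 6: $258.95 +$18.11 interest = $277.06; pay $67.00 → $210.06
Month 7: $210.06 +$18.11 interest = $228.17; pay $67.00 → $161.17
Month 8: $161.17 +$18.11 interest = $179.28; pay $67.00 → $112.28
Month 9: $112.28 +$18.11 interest = $130.39; pay $67.00 → $63.39
Month 10: $63.39 +$18.11 interest = $81.50; pay $67.00 → $14.50
Month 11: $14.50 +$18.11 interest = $32.61; pay $32.61 → $0.00

$32.61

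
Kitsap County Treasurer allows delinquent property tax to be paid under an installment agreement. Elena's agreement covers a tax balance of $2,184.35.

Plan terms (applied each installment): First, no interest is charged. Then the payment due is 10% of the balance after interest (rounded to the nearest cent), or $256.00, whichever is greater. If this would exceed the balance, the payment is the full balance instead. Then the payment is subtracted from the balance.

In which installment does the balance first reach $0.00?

9

Installment 1: $2,184.35 − $256.00 → $1,928.35
Installment 2: $1,928.35 − $256.00 → $1,672.35
Installment 3: $1,672.35 − $256.00 → $1,416.35
Installment 4: $1,416.35 − $256.00 → $1,160.35
Installment 5: $1,160.35 − $256.00 → $904.35
Installment 6: $904.35 − $256.00 → $648.35
Installment 7: $648.35 − $256.00 → $392.35
Installment 8: $392.35 − $256.00 → $136.35
Installment 9: $136.35 − $136.35 → $0.00
Balance reaches $0.00 in installment 9.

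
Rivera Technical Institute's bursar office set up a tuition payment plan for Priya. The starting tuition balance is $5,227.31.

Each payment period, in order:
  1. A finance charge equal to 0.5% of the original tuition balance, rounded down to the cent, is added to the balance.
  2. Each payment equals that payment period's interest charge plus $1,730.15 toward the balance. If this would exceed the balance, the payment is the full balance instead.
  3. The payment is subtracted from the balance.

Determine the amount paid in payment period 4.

$62.99

# | Opening | Interest | Payment | End bal
1 | $5,227.31 | $26.13 | $1,756.28 | $3,497.16
2 | $3,497.16 | $26.13 | $1,756.28 | $1,767.01
3 | $1,767.01 | $26.13 | $1,756.28 | $36.86
4 | $36.86 | $26.13 | $62.99 | $0.00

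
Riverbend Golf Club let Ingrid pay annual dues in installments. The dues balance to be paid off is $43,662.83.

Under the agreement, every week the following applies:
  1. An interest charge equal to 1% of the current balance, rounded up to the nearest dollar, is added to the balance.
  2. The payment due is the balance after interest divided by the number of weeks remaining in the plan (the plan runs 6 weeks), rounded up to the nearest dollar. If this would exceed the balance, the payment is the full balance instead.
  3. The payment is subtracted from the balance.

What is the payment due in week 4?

$7,573.00

Week 1: $43,662.83 +$437.00 interest = $44,099.83; pay $7,350.00 → $36,749.83
Week 2: $36,749.83 +$368.00 interest = $37,117.83; pay $7,424.00 → $29,693.83
Week 3: $29,693.83 +$297.00 interest = $29,990.83; pay $7,498.00 → $22,492.83
Week 4: $22,492.83 +$225.00 interest = $22,717.83; pay $7,573.00 → $15,144.83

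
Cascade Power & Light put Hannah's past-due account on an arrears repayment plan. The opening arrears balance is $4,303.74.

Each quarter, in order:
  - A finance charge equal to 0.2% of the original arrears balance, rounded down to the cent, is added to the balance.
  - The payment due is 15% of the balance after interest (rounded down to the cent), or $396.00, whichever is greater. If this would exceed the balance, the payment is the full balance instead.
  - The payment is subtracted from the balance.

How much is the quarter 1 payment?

Quarter 1: opening $4,303.74; interest $8.60 → $4,312.34; payment $646.85; balance $3,665.49

$646.85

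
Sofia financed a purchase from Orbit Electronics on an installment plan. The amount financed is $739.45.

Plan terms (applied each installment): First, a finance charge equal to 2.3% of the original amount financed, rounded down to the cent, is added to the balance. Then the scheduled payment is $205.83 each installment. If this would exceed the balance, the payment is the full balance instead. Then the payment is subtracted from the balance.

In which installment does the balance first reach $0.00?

Installment 1: opening $739.45; interest $17.00 → $756.45; payment $205.83; balance $550.62
Installment 2: opening $550.62; interest $17.00 → $567.62; payment $205.83; balance $361.79
Installment 3: opening $361.79; interest $17.00 → $378.79; payment $205.83; balance $172.96
Installment 4: opening $172.96; interest $17.00 → $189.96; payment $189.96; balance $0.00
Balance reaches $0.00 in installment 4.

4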